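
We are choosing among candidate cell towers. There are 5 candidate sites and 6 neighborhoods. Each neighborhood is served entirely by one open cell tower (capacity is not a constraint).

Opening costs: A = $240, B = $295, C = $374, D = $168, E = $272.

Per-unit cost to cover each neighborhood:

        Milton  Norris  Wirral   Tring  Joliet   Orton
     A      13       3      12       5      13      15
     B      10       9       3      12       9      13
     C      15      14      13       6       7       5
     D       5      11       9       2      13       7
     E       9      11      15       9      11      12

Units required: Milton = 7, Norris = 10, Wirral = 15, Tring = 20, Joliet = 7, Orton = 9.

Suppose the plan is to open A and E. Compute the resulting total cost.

Total cost: 1070

Each neighborhood is assigned to its cheapest site among the open ones.
{A, E}: Milton→E 9·7=63, Norris→A 3·10=30, Wirral→A 12·15=180, Tring→A 5·20=100, Joliet→E 11·7=77, Orton→E 12·9=108. Service 558; fixed 512; total 1070.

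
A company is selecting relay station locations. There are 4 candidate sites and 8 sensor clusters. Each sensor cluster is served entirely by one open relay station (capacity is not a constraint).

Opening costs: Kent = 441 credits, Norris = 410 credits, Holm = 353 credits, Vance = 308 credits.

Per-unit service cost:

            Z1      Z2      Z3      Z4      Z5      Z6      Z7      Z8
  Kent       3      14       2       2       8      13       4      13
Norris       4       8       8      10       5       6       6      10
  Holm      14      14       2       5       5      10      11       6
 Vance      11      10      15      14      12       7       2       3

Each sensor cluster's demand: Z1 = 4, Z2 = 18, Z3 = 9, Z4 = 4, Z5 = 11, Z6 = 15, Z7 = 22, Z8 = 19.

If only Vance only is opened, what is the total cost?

Total cost: 1061

Each sensor cluster is assigned to its cheapest site among the open ones.
{Vance}: Z1→Vance 11·4=44, Z2→Vance 10·18=180, Z3→Vance 15·9=135, Z4→Vance 14·4=56, Z5→Vance 12·11=132, Z6→Vance 7·15=105, Z7→Vance 2·22=44, Z8→Vance 3·19=57. Service 753; fixed 308; total 1061.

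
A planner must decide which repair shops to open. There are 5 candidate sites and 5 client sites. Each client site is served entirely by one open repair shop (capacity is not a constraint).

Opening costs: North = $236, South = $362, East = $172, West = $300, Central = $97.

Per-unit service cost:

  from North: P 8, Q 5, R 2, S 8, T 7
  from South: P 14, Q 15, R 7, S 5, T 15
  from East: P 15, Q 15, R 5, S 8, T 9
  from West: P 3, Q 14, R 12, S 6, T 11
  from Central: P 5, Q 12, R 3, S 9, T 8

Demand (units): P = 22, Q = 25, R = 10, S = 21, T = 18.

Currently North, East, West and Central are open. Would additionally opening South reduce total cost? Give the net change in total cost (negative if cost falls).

Current service cost with {North, East, West, Central}: 463.
Adding South: each client site re-picks its cheapest; new service cost 442, saving 21.
Extra fixed cost: 362. Net change = 362 − 21 = 341.
(Totals: 1268 → 1609.)

No — net change +341 (cost rises by 341).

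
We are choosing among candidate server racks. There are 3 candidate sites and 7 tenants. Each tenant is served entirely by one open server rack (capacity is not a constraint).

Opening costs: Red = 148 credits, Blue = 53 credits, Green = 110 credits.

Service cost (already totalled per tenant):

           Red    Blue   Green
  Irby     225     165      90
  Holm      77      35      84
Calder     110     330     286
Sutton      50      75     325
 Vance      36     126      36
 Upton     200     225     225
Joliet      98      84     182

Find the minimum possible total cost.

For any fixed open set, each tenant goes to its cheapest open site; total = fixed + service.
{Red, Blue}: Irby→Blue 165, Holm→Blue 35, Calder→Red 110, Sutton→Red 50, Vance→Red 36, Upton→Red 200, Joliet→Blue 84. Service 680; fixed 201; total 881.
{Red, Blue, Green}: Irby→Green 90, Holm→Blue 35, Calder→Red 110, Sutton→Red 50, Vance→Red 36, Upton→Red 200, Joliet→Blue 84. Service 605; fixed 311; total 916.
{Red, Green}: service 661 + fixed 258 = 919
{Blue}: service 1040 + fixed 53 = 1093
No other subset beats 881.

Minimum total cost: 881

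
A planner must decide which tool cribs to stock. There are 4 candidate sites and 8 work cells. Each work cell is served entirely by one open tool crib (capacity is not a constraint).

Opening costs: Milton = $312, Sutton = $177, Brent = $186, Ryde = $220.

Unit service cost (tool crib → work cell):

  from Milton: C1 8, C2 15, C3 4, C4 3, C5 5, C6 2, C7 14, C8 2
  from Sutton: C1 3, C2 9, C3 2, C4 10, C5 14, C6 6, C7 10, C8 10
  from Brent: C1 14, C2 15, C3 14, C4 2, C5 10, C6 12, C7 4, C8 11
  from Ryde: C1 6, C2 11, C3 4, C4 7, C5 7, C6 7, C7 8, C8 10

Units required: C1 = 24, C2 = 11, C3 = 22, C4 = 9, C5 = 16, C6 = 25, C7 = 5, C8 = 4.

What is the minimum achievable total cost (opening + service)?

Minimum total cost: 919

For any fixed open set, each work cell goes to its cheapest open site; total = fixed + service.
{Milton, Sutton}: C1→Sutton 3·24=72, C2→Sutton 9·11=99, C3→Sutton 2·22=44, C4→Milton 3·9=27, C5→Milton 5·16=80, C6→Milton 2·25=50, C7→Sutton 10·5=50, C8→Milton 2·4=8. Service 430; fixed 489; total 919.
{Sutton}: C1→Sutton 3·24=72, C2→Sutton 9·11=99, C3→Sutton 2·22=44, C4→Sutton 10·9=90, C5→Sutton 14·16=224, C6→Sutton 6·25=150, C7→Sutton 10·5=50, C8→Sutton 10·4=40. Service 769; fixed 177; total 946.
{Sutton, Brent}: service 603 + fixed 363 = 966
{Milton, Sutton, Brent, Ryde}: service 391 + fixed 895 = 1286
No other subset beats 919.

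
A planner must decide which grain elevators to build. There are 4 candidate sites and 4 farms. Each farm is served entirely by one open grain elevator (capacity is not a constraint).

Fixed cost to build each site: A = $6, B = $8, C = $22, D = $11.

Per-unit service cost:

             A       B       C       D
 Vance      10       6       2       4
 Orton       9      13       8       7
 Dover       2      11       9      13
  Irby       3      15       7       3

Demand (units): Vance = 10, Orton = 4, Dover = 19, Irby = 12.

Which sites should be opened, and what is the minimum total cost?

For any fixed open set, each farm goes to its cheapest open site; total = fixed + service.
{A, C}: Vance→C 2·10=20, Orton→C 8·4=32, Dover→A 2·19=38, Irby→A 3·12=36. Service 126; fixed 28; total 154.
{A, D}: Vance→D 4·10=40, Orton→D 7·4=28, Dover→A 2·19=38, Irby→A 3·12=36. Service 142; fixed 17; total 159.
{A, C, D}: service 122 + fixed 39 = 161
{A, B, C, D}: service 122 + fixed 47 = 169
No other subset beats 154.

Open A and C; minimum total cost 154.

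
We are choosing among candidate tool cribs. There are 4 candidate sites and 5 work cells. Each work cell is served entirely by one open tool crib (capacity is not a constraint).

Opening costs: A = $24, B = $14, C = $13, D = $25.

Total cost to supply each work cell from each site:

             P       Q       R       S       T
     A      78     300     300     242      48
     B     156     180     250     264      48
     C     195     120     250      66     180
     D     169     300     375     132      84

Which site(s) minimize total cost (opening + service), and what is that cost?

Open A and C; minimum total cost 599.

For any fixed open set, each work cell goes to its cheapest open site; total = fixed + service.
{A, C}: P→A 78, Q→C 120, R→C 250, S→C 66, T→A 48. Service 562; fixed 37; total 599.
{A, B, C}: P→A 78, Q→C 120, R→B 250, S→C 66, T→A 48. Service 562; fixed 51; total 613.
{A, C, D}: P→A 78, Q→C 120, R→C 250, S→C 66, T→A 48. Service 562; fixed 62; total 624.
{A, B, C, D}: service 562 + fixed 76 = 638
(All 15 nonempty subsets were checked; A and C is lowest.)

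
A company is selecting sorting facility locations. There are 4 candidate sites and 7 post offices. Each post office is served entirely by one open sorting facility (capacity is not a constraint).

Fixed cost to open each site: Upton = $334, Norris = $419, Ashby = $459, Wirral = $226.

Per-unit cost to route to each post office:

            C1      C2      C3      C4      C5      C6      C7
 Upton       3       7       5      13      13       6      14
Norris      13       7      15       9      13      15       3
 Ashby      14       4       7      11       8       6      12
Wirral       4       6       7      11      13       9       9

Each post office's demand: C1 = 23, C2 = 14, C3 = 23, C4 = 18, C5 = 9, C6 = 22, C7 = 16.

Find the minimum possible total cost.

For any fixed open set, each post office goes to its cheapest open site; total = fixed + service.
{Wirral}: C1→Wirral 4·23=92, C2→Wirral 6·14=84, C3→Wirral 7·23=161, C4→Wirral 11·18=198, C5→Wirral 13·9=117, C6→Wirral 9·22=198, C7→Wirral 9·16=144. Service 994; fixed 226; total 1220.
{Upton}: service 989 + fixed 334 = 1323
{Upton, Wirral}: service 859 + fixed 560 = 1419
{Upton, Norris, Ashby, Wirral}: service 654 + fixed 1438 = 2092
(All 15 nonempty subsets were checked; Wirral only is lowest.)

Minimum total cost: 1220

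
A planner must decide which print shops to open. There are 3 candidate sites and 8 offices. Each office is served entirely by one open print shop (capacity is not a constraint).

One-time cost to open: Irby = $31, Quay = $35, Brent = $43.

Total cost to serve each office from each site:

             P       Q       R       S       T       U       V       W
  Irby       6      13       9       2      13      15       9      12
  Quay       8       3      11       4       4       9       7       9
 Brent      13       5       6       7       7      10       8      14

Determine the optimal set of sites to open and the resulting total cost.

Open Quay only; minimum total cost 90.

For any fixed open set, each office goes to its cheapest open site; total = fixed + service.
{Quay}: P→Quay 8, Q→Quay 3, R→Quay 11, S→Quay 4, T→Quay 4, U→Quay 9, V→Quay 7, W→Quay 9. Service 55; fixed 35; total 90.
{Irby}: P→Irby 6, Q→Irby 13, R→Irby 9, S→Irby 2, T→Irby 13, U→Irby 15, V→Irby 9, W→Irby 12. Service 79; fixed 31; total 110.
{Brent}: service 70 + fixed 43 = 113
{Irby, Quay, Brent}: P→Irby 6, Q→Quay 3, R→Brent 6, S→Irby 2, T→Quay 4, U→Quay 9, V→Quay 7, W→Quay 9. Service 46; fixed 109; total 155.
No other subset beats 90.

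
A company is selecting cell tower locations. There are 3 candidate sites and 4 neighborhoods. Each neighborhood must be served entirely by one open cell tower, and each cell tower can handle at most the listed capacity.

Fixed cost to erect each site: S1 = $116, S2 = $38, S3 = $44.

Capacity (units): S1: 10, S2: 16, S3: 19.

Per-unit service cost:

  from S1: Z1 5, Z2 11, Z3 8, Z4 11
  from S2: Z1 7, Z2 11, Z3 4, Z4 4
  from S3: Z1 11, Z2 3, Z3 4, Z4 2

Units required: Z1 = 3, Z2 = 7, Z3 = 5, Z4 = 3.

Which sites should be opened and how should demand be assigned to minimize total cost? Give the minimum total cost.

Open {S3}: Z1→S3 11·3=33, Z2→S3 3·7=21, Z3→S3 4·5=20, Z4→S3 2·3=6.
Loads: S3 carries 18/19. Service 80; fixed 44; total 124.
Next best feasible plan costs 150.

Minimum total cost: 124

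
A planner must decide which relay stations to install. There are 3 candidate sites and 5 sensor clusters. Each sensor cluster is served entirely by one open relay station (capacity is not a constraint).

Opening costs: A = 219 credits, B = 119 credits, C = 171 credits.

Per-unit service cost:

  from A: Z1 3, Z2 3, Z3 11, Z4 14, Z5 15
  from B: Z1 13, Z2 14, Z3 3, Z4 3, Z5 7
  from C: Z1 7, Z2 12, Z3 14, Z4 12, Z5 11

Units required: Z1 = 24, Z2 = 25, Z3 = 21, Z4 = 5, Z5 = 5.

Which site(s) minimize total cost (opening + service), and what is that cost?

For any fixed open set, each sensor cluster goes to its cheapest open site; total = fixed + service.
{A, B}: Z1→A 3·24=72, Z2→A 3·25=75, Z3→B 3·21=63, Z4→B 3·5=15, Z5→B 7·5=35. Service 260; fixed 338; total 598.
{A}: Z1→A 3·24=72, Z2→A 3·25=75, Z3→A 11·21=231, Z4→A 14·5=70, Z5→A 15·5=75. Service 523; fixed 219; total 742.
{A, B, C}: service 260 + fixed 509 = 769
{B}: Z1→B 13·24=312, Z2→B 14·25=350, Z3→B 3·21=63, Z4→B 3·5=15, Z5→B 7·5=35. Service 775; fixed 119; total 894.
No other subset beats 598.

Open A and B; minimum total cost 598.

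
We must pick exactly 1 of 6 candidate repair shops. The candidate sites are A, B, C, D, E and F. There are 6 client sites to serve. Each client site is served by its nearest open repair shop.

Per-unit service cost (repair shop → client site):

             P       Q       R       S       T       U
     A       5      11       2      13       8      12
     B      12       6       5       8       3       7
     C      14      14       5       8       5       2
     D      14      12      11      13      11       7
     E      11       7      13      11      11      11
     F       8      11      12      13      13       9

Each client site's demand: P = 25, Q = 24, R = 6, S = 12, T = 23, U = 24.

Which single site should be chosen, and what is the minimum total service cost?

Choose B only; total service cost 807.

With exactly 1 open, each client site uses its cheapest among the chosen.
{B}: P→B 12·25=300, Q→B 6·24=144, R→B 5·6=30, S→B 8·12=96, T→B 3·23=69, U→B 7·24=168. Service cost 807.
{C}: service cost 975
{A}: service cost 1029
Among all 6 size-1 choices, {B} is lowest.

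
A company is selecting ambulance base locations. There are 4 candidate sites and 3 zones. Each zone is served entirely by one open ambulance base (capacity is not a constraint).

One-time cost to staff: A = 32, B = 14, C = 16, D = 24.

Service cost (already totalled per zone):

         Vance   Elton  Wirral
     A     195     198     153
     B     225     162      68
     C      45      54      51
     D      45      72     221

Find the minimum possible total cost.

Minimum total cost: 166

For any fixed open set, each zone goes to its cheapest open site; total = fixed + service.
{C}: Vance→C 45, Elton→C 54, Wirral→C 51. Service 150; fixed 16; total 166.
{B, C}: service 150 + fixed 30 = 180
{C, D}: Vance→C 45, Elton→C 54, Wirral→C 51. Service 150; fixed 40; total 190.
{A, B, C, D}: service 150 + fixed 86 = 236
No other subset beats 166.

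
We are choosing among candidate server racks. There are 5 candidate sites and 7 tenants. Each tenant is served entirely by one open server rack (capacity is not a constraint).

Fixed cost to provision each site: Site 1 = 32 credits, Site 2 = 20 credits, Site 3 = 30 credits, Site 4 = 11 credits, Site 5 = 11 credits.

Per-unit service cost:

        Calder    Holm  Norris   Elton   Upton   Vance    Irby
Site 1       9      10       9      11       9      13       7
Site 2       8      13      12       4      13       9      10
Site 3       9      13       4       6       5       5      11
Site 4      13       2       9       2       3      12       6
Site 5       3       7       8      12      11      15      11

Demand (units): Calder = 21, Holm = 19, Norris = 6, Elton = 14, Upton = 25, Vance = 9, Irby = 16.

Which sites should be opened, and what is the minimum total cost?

Open Site 3, Site 4 and Site 5; minimum total cost 421.

For any fixed open set, each tenant goes to its cheapest open site; total = fixed + service.
{Site 3, Site 4, Site 5}: Calder→Site 5 3·21=63, Holm→Site 4 2·19=38, Norris→Site 3 4·6=24, Elton→Site 4 2·14=28, Upton→Site 4 3·25=75, Vance→Site 3 5·9=45, Irby→Site 4 6·16=96. Service 369; fixed 52; total 421.
{Site 2, Site 3, Site 4, Site 5}: Calder→Site 5 3·21=63, Holm→Site 4 2·19=38, Norris→Site 3 4·6=24, Elton→Site 4 2·14=28, Upton→Site 4 3·25=75, Vance→Site 3 5·9=45, Irby→Site 4 6·16=96. Service 369; fixed 72; total 441.
{Site 1, Site 3, Site 4, Site 5}: service 369 + fixed 84 = 453
{Site 1, Site 2, Site 3, Site 4, Site 5}: service 369 + fixed 104 = 473
No other subset beats 421.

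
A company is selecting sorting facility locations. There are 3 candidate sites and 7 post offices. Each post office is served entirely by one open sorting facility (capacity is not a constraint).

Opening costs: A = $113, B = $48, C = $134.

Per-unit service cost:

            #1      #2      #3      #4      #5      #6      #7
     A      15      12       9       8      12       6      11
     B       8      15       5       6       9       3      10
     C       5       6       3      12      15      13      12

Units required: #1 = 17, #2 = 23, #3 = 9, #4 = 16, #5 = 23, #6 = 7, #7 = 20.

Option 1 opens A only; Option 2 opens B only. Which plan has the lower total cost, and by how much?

Option 2 is cheaper by 293.

Option 1: {A}: #1→A 15·17=255, #2→A 12·23=276, #3→A 9·9=81, #4→A 8·16=128, #5→A 12·23=276, #6→A 6·7=42, #7→A 11·20=220. Service 1278; fixed 113; total 1391.
Option 2: {B}: #1→B 8·17=136, #2→B 15·23=345, #3→B 5·9=45, #4→B 6·16=96, #5→B 9·23=207, #6→B 3·7=21, #7→B 10·20=200. Service 1050; fixed 48; total 1098.
Difference: |1391 − 1098| = 293.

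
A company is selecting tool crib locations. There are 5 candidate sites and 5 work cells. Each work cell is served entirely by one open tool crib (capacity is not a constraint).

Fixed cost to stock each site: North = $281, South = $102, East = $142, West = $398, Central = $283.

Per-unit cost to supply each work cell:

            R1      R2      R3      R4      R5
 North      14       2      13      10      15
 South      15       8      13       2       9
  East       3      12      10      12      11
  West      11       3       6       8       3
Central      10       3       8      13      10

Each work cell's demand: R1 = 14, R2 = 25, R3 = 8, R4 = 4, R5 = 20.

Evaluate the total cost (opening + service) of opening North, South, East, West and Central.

Each work cell is assigned to its cheapest site among the open ones.
{North, South, East, West, Central}: R1→East 3·14=42, R2→North 2·25=50, R3→West 6·8=48, R4→South 2·4=8, R5→West 3·20=60. Service 208; fixed 1206; total 1414.

Total cost: 1414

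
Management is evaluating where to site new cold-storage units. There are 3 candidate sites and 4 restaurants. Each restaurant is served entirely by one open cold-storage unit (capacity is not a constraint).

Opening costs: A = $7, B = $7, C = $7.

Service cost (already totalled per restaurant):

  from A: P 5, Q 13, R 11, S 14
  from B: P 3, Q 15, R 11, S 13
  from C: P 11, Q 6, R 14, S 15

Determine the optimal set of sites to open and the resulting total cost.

For any fixed open set, each restaurant goes to its cheapest open site; total = fixed + service.
{B, C}: P→B 3, Q→C 6, R→B 11, S→B 13. Service 33; fixed 14; total 47.
{B}: service 42 + fixed 7 = 49
{A}: service 43 + fixed 7 = 50
{A, B, C}: P→B 3, Q→C 6, R→A 11, S→B 13. Service 33; fixed 21; total 54.
No other subset beats 47.

Open B and C; minimum total cost 47.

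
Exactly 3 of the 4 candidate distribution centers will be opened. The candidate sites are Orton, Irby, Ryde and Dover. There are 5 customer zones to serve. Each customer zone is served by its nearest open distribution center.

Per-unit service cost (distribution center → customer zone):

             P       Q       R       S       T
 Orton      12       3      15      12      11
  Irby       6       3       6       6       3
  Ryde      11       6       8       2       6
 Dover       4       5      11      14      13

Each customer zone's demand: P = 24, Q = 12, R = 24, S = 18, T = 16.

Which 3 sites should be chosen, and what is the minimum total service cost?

Choose Irby, Ryde and Dover; total service cost 360.

With exactly 3 open, each customer zone uses its cheapest among the chosen.
{Irby, Ryde, Dover}: P→Dover 4·24=96, Q→Irby 3·12=36, R→Irby 6·24=144, S→Ryde 2·18=36, T→Irby 3·16=48. Service cost 360.
{Orton, Irby, Ryde}: service cost 408
{Orton, Irby, Dover}: service cost 432
Among all 4 size-3 choices, {Irby, Ryde, Dover} is lowest.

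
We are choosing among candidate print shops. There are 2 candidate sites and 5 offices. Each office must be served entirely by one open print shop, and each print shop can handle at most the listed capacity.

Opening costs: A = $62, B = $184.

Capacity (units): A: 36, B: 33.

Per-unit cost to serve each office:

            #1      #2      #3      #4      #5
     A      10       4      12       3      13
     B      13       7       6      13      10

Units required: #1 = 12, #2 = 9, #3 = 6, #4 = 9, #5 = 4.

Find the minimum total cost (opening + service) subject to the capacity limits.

Open {A, B}: #1→A 10·12=120, #2→A 4·9=36, #3→B 6·6=36, #4→A 3·9=27, #5→B 10·4=40.
Loads: A carries 30/36, B carries 10/33. Service 259; fixed 246; total 505.
Next best feasible plan costs 517.

Minimum total cost: 505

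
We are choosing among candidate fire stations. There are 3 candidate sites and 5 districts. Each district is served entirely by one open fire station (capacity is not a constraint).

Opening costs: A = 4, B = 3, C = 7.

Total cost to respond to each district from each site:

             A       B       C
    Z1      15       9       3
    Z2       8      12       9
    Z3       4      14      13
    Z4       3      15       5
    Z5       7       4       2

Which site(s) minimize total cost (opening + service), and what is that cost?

For any fixed open set, each district goes to its cheapest open site; total = fixed + service.
{A, C}: Z1→C 3, Z2→A 8, Z3→A 4, Z4→A 3, Z5→C 2. Service 20; fixed 11; total 31.
{A, B, C}: service 20 + fixed 14 = 34
{A, B}: service 28 + fixed 7 = 35
{B}: service 54 + fixed 3 = 57
No other subset beats 31.

Open A and C; minimum total cost 31.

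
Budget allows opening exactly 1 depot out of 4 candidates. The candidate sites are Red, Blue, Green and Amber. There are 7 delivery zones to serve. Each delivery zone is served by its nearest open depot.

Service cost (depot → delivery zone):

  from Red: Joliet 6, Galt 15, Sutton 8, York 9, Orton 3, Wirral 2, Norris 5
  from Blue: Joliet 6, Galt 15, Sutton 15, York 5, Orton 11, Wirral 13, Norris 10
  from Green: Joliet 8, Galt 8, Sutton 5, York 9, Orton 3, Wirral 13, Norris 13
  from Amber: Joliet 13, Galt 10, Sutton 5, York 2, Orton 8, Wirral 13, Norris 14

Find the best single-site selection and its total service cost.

Choose Red only; total service cost 48.

With exactly 1 open, each delivery zone uses its cheapest among the chosen.
{Red}: Joliet→Red 6, Galt→Red 15, Sutton→Red 8, York→Red 9, Orton→Red 3, Wirral→Red 2, Norris→Red 5. Service cost 48.
{Green}: service cost 59
{Amber}: service cost 65
Among all 4 size-1 choices, {Red} is lowest.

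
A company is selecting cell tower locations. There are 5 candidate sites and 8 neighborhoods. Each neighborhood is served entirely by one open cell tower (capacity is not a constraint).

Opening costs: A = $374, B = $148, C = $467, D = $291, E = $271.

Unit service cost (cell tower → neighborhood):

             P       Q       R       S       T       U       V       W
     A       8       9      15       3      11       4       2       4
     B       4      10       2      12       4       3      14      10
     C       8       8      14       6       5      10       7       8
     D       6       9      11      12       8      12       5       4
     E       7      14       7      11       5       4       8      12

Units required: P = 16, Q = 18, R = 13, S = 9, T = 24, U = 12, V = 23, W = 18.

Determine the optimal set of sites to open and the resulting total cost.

Open A and B; minimum total cost 1051.

For any fixed open set, each neighborhood goes to its cheapest open site; total = fixed + service.
{A, B}: P→B 4·16=64, Q→A 9·18=162, R→B 2·13=26, S→A 3·9=27, T→B 4·24=96, U→B 3·12=36, V→A 2·23=46, W→A 4·18=72. Service 529; fixed 522; total 1051.
{B, D}: P→B 4·16=64, Q→D 9·18=162, R→B 2·13=26, S→B 12·9=108, T→B 4·24=96, U→B 3·12=36, V→D 5·23=115, W→D 4·18=72. Service 679; fixed 439; total 1118.
{B}: P→B 4·16=64, Q→B 10·18=180, R→B 2·13=26, S→B 12·9=108, T→B 4·24=96, U→B 3·12=36, V→B 14·23=322, W→B 10·18=180. Service 1012; fixed 148; total 1160.
{A, B, C, D, E}: P→B 4·16=64, Q→C 8·18=144, R→B 2·13=26, S→A 3·9=27, T→B 4·24=96, U→B 3·12=36, V→A 2·23=46, W→A 4·18=72. Service 511; fixed 1551; total 2062.
No other subset beats 1051.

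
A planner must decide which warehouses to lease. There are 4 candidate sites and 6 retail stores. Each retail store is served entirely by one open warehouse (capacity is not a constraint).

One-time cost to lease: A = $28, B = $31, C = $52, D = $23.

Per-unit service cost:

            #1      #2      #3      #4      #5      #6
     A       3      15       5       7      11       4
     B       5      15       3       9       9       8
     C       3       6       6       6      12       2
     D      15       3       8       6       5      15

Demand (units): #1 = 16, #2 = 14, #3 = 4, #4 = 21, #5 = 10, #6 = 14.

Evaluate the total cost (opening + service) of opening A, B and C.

Each retail store is assigned to its cheapest site among the open ones.
{A, B, C}: #1→A 3·16=48, #2→C 6·14=84, #3→B 3·4=12, #4→C 6·21=126, #5→B 9·10=90, #6→C 2·14=28. Service 388; fixed 111; total 499.

Total cost: 499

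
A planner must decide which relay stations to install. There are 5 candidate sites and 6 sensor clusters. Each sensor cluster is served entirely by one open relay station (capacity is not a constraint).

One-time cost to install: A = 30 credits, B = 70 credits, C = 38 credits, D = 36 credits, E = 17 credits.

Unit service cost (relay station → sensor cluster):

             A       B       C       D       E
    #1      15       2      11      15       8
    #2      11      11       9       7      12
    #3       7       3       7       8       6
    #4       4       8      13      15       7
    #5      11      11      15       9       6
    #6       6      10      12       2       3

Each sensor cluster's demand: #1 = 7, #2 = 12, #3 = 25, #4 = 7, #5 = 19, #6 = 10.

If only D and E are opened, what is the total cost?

Total cost: 526

Each sensor cluster is assigned to its cheapest site among the open ones.
{D, E}: #1→E 8·7=56, #2→D 7·12=84, #3→E 6·25=150, #4→E 7·7=49, #5→E 6·19=114, #6→D 2·10=20. Service 473; fixed 53; total 526.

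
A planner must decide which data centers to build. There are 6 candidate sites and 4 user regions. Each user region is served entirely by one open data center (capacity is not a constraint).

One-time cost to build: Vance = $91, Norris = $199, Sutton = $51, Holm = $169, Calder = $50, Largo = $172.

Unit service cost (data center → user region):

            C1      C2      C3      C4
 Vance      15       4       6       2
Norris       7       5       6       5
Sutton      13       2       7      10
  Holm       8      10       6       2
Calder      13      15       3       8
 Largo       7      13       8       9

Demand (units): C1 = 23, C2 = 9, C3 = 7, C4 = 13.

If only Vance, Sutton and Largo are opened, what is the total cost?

Total cost: 561

Each user region is assigned to its cheapest site among the open ones.
{Vance, Sutton, Largo}: C1→Largo 7·23=161, C2→Sutton 2·9=18, C3→Vance 6·7=42, C4→Vance 2·13=26. Service 247; fixed 314; total 561.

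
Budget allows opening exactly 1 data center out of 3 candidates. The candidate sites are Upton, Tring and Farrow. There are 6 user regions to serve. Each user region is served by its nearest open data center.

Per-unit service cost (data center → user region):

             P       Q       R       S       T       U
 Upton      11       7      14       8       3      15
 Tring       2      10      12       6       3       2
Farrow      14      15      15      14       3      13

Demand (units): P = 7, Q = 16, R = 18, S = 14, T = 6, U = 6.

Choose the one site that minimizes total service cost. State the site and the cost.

With exactly 1 open, each user region uses its cheapest among the chosen.
{Tring}: P→Tring 2·7=14, Q→Tring 10·16=160, R→Tring 12·18=216, S→Tring 6·14=84, T→Tring 3·6=18, U→Tring 2·6=12. Service cost 504.
{Upton}: service cost 661
{Farrow}: service cost 900
Among all 3 size-1 choices, {Tring} is lowest.

Choose Tring only; total service cost 504.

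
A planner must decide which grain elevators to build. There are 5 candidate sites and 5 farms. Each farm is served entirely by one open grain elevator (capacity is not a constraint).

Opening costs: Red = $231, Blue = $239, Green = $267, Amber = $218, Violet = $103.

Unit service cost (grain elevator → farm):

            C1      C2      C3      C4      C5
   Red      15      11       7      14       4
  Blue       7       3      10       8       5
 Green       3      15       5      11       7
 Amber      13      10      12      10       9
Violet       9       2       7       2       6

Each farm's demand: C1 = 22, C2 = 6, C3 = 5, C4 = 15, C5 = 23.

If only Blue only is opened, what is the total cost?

Each farm is assigned to its cheapest site among the open ones.
{Blue}: C1→Blue 7·22=154, C2→Blue 3·6=18, C3→Blue 10·5=50, C4→Blue 8·15=120, C5→Blue 5·23=115. Service 457; fixed 239; total 696.

Total cost: 696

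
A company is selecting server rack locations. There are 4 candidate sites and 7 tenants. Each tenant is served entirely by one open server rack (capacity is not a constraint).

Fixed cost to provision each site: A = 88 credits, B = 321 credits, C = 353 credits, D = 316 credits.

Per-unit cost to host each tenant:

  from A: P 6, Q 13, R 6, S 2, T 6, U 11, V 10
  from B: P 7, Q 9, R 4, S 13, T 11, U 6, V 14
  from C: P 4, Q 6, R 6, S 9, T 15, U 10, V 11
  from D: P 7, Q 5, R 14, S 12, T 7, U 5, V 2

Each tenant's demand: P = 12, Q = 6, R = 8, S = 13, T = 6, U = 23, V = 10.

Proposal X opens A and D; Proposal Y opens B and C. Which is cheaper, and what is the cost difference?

Proposal X is cheaper by 470.

Proposal X: {A, D}: P→A 6·12=72, Q→D 5·6=30, R→A 6·8=48, S→A 2·13=26, T→A 6·6=36, U→D 5·23=115, V→D 2·10=20. Service 347; fixed 404; total 751.
Proposal Y: {B, C}: P→C 4·12=48, Q→C 6·6=36, R→B 4·8=32, S→C 9·13=117, T→B 11·6=66, U→B 6·23=138, V→C 11·10=110. Service 547; fixed 674; total 1221.
Difference: |751 − 1221| = 470.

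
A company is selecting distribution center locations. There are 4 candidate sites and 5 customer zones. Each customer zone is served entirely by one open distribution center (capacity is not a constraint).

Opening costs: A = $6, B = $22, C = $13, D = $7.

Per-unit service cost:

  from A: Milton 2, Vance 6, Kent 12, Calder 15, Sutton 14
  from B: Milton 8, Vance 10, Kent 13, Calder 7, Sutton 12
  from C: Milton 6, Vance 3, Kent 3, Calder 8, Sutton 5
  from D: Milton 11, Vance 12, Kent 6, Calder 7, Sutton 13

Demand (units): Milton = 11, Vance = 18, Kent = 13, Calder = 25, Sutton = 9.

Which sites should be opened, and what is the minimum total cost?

For any fixed open set, each customer zone goes to its cheapest open site; total = fixed + service.
{A, C, D}: Milton→A 2·11=22, Vance→C 3·18=54, Kent→C 3·13=39, Calder→D 7·25=175, Sutton→C 5·9=45. Service 335; fixed 26; total 361.
{A, B, C}: service 335 + fixed 41 = 376
{A, C}: service 360 + fixed 19 = 379
{A, B, C, D}: service 335 + fixed 48 = 383
No other subset beats 361.

Open A, C and D; minimum total cost 361.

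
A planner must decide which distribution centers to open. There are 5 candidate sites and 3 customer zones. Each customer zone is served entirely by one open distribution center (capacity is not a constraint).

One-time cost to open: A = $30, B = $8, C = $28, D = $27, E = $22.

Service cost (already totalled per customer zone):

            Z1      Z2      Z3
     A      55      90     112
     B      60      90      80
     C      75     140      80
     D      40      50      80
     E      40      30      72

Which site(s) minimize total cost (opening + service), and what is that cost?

For any fixed open set, each customer zone goes to its cheapest open site; total = fixed + service.
{E}: Z1→E 40, Z2→E 30, Z3→E 72. Service 142; fixed 22; total 164.
{B, E}: Z1→E 40, Z2→E 30, Z3→E 72. Service 142; fixed 30; total 172.
{D, E}: service 142 + fixed 49 = 191
{A, B, C, D, E}: Z1→D 40, Z2→E 30, Z3→E 72. Service 142; fixed 115; total 257.
No other subset beats 164.

Open E only; minimum total cost 164.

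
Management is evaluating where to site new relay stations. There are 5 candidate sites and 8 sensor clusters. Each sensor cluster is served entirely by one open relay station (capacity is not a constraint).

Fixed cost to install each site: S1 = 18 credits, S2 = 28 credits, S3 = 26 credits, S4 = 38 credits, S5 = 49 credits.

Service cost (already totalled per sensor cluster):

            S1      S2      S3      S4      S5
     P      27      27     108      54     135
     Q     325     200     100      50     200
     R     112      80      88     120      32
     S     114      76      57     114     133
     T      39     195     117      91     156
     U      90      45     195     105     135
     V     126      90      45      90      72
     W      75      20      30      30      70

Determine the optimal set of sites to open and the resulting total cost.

Open S1, S2, S3 and S4; minimum total cost 473.

For any fixed open set, each sensor cluster goes to its cheapest open site; total = fixed + service.
{S1, S2, S3, S4}: P→S1 27, Q→S4 50, R→S2 80, S→S3 57, T→S1 39, U→S2 45, V→S3 45, W→S2 20. Service 363; fixed 110; total 473.
{S1, S2, S3, S4, S5}: service 315 + fixed 159 = 474
{S1, S2, S3}: service 413 + fixed 72 = 485
{S1}: P→S1 27, Q→S1 325, R→S1 112, S→S1 114, T→S1 39, U→S1 90, V→S1 126, W→S1 75. Service 908; fixed 18; total 926.
No other subset beats 473.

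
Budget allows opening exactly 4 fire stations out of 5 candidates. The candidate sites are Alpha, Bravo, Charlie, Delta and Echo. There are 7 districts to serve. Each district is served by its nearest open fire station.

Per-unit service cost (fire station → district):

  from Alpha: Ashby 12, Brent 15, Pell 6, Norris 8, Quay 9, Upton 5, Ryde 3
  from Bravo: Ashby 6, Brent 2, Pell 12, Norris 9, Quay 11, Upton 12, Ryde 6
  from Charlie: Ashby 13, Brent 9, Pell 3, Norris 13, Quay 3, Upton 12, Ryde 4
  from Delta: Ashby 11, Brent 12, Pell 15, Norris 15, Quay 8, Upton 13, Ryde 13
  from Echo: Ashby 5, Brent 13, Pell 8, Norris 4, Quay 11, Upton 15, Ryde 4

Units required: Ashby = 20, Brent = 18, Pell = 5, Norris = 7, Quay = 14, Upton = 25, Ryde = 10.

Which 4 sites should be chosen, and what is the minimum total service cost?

Choose Alpha, Bravo, Charlie and Echo; total service cost 376.

With exactly 4 open, each district uses its cheapest among the chosen.
{Alpha, Bravo, Charlie, Echo}: Ashby→Echo 5·20=100, Brent→Bravo 2·18=36, Pell→Charlie 3·5=15, Norris→Echo 4·7=28, Quay→Charlie 3·14=42, Upton→Alpha 5·25=125, Ryde→Alpha 3·10=30. Service cost 376.
{Alpha, Bravo, Charlie, Delta}: service cost 424
{Alpha, Bravo, Delta, Echo}: service cost 461
Among all 5 size-4 choices, {Alpha, Bravo, Charlie, Echo} is lowest.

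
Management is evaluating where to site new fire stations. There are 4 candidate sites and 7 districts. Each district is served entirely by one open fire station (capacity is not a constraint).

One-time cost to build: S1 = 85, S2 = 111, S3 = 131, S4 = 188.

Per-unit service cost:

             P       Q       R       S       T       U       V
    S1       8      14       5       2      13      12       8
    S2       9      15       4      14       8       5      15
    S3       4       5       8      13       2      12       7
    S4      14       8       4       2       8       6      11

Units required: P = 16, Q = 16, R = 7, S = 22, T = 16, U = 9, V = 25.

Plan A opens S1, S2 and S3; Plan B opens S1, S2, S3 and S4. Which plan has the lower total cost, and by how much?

Plan A is cheaper by 188.

Plan A: {S1, S2, S3}: P→S3 4·16=64, Q→S3 5·16=80, R→S2 4·7=28, S→S1 2·22=44, T→S3 2·16=32, U→S2 5·9=45, V→S3 7·25=175. Service 468; fixed 327; total 795.
Plan B: {S1, S2, S3, S4}: P→S3 4·16=64, Q→S3 5·16=80, R→S2 4·7=28, S→S1 2·22=44, T→S3 2·16=32, U→S2 5·9=45, V→S3 7·25=175. Service 468; fixed 515; total 983.
Difference: |795 − 983| = 188.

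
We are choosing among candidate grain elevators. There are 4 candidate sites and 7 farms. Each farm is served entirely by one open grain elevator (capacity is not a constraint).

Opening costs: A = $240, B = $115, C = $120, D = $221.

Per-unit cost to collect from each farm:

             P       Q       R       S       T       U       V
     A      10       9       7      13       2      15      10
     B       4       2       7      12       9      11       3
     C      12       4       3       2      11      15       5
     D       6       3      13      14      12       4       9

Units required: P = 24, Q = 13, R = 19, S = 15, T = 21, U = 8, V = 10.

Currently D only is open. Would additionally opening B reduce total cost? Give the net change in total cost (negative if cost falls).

Current service cost with {D}: 1014.
Adding B: each farm re-picks its cheapest; new service cost 686, saving 328.
Extra fixed cost: 115. Net change = 115 − 328 = -213.
(Totals: 1235 → 1022.)

Yes — net change −213 (cost falls by 213).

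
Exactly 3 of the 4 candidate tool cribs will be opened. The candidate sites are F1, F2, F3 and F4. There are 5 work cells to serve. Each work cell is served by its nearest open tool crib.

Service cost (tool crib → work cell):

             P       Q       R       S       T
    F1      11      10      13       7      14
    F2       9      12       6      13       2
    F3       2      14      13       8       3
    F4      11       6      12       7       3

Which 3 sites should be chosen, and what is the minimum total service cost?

With exactly 3 open, each work cell uses its cheapest among the chosen.
{F2, F3, F4}: P→F3 2, Q→F4 6, R→F2 6, S→F4 7, T→F2 2. Service cost 23.
{F1, F2, F3}: service cost 27
{F1, F2, F4}: service cost 30
Among all 4 size-3 choices, {F2, F3, F4} is lowest.

Choose F2, F3 and F4; total service cost 23.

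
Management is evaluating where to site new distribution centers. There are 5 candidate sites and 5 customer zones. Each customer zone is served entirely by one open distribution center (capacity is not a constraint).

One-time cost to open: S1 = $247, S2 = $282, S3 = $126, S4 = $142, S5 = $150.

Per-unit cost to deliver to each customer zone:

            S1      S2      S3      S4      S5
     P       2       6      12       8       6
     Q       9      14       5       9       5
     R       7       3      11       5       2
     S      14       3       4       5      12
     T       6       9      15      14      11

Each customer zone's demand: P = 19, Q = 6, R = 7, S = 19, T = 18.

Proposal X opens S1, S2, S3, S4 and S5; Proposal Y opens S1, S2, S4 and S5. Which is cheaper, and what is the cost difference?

Proposal Y is cheaper by 126.

Proposal X: {S1, S2, S3, S4, S5}: P→S1 2·19=38, Q→S3 5·6=30, R→S5 2·7=14, S→S2 3·19=57, T→S1 6·18=108. Service 247; fixed 947; total 1194.
Proposal Y: {S1, S2, S4, S5}: P→S1 2·19=38, Q→S5 5·6=30, R→S5 2·7=14, S→S2 3·19=57, T→S1 6·18=108. Service 247; fixed 821; total 1068.
Difference: |1194 − 1068| = 126.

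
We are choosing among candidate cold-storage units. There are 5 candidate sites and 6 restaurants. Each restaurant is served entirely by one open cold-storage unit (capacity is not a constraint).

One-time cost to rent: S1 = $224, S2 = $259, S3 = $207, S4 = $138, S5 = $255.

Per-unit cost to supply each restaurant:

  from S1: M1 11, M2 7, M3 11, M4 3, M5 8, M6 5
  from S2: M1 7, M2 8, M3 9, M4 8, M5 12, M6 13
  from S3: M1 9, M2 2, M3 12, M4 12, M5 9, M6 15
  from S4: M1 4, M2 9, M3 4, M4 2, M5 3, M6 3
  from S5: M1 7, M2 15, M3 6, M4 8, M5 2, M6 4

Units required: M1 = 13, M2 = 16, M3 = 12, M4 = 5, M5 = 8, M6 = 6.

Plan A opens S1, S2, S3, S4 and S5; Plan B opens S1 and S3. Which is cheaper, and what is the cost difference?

Plan B is cheaper by 438.

Plan A: {S1, S2, S3, S4, S5}: M1→S4 4·13=52, M2→S3 2·16=32, M3→S4 4·12=48, M4→S4 2·5=10, M5→S5 2·8=16, M6→S4 3·6=18. Service 176; fixed 1083; total 1259.
Plan B: {S1, S3}: M1→S3 9·13=117, M2→S3 2·16=32, M3→S1 11·12=132, M4→S1 3·5=15, M5→S1 8·8=64, M6→S1 5·6=30. Service 390; fixed 431; total 821.
Difference: |1259 − 821| = 438.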